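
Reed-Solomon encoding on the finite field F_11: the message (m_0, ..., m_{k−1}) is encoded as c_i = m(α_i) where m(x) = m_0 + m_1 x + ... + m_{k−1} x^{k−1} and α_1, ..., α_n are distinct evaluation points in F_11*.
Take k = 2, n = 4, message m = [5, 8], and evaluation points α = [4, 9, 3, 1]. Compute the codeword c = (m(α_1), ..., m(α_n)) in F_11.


c = [4, 0, 7, 2]

Message polynomial: m(x) = 5 + 8·x (mod 11).
For each evaluation point α_i, compute m(α_i) mod 11:
  α_1 = 4: Horner steps 8 → 4, so m(4) = 4.
  α_2 = 9: Horner steps 8 → 0, so m(9) = 0.
  α_3 = 3: Horner steps 8 → 7, so m(3) = 7.
  α_4 = 1: Horner steps 8 → 2, so m(1) = 2.
Codeword c = [4, 0, 7, 2] ∈ F_11^4.


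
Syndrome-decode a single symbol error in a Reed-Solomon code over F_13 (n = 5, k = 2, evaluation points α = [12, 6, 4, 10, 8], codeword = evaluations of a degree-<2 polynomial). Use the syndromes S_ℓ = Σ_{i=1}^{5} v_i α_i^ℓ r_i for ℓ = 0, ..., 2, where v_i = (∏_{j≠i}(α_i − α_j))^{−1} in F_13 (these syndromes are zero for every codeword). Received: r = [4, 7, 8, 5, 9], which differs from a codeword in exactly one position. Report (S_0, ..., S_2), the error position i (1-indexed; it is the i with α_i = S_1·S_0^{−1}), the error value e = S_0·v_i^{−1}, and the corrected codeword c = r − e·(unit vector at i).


S = (10, 2, 3), error at position 5, error magnitude e = 3, c = [4, 7, 8, 5, 6].

Step 1: column multipliers v_i = (∏_{j≠i}(α_i − α_j))^{−1} mod 13.
  i = 1 (α = 12): (12−6)(12−4)(12−10)(12−8) = 6·8·2·4 = 384 ≡ 7, so v_1 = 7^{−1} = 2 (mod 13).
  i = 2 (α = 6): (6−12)(6−4)(6−10)(6−8) = (−6)·2·(−4)·(−2) = −96 ≡ 8, so v_2 = 8^{−1} = 5 (mod 13).
  i = 3 (α = 4): (4−12)(4−6)(4−10)(4−8) = (−8)·(−2)·(−6)·(−4) = 384 ≡ 7, so v_3 = 7^{−1} = 2 (mod 13).
  i = 4 (α = 10): (10−12)(10−6)(10−4)(10−8) = (−2)·4·6·2 = −96 ≡ 8, so v_4 = 8^{−1} = 5 (mod 13).
  i = 5 (α = 8): (8−12)(8−6)(8−4)(8−10) = (−4)·2·4·(−2) = 64 ≡ 12, so v_5 = 12^{−1} = 12 (mod 13).
  v = [2, 5, 2, 5, 12].
Step 2: syndromes of r = [4, 7, 8, 5, 9] (all sums mod 13).
  S_0 = Σ v_i r_i = 2·4 + 5·7 + 2·8 + 5·5 + 12·9 = 192 ≡ 10.
  S_1 = Σ v_i α_i r_i = 2·12·4 + 5·6·7 + 2·4·8 + 5·10·5 + 12·8·9 = 1484 ≡ 2.
  α_i^2 mod 13 = [1, 10, 3, 9, 12].
  S_2 = Σ v_i α_i^2 r_i = 2·1·4 + 5·10·7 + 2·3·8 + 5·9·5 + 12·12·9 = 1927 ≡ 3.
  S = (10, 2, 3) ≠ 0, so r is not a codeword (an error is present).
Step 3: locate the error. For a single error e at position i, S_ℓ = v_i·e·α_i^ℓ, so α_err = S_1/S_0.
  S_0^{−1} = 10^{−1} = 4 (mod 13), so α_err = 2·4 = 8 ≡ 8 = α_5. Error position i = 5.
  Consistency check: S_2/S_1 = 3·7 = 21 ≡ 8 = α_err ✓ (single-error assumption holds).
Step 4: error magnitude e = S_0/v_5 = S_0·∏_{j≠5}(α_5 − α_j) = 10·12 = 120 ≡ 3 (mod 13).
Step 5: correct position 5: c_5 = r_5 − e = 9 − 3 ≡ 6 (mod 13). Hence c = [4, 7, 8, 5, 6].
  Check: interpolating c through the α_i gives m(x) = 10 + 6·x (degree < 2) with m(α_i) = c_i for every i, so c is indeed a codeword.


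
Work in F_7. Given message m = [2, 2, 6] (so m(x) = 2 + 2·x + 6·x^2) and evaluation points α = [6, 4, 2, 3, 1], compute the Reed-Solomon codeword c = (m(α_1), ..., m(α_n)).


c = [6, 1, 2, 6, 3]

Message polynomial: m(x) = 2 + 2·x + 6·x^2 (mod 7).
For each evaluation point α_i, compute m(α_i) mod 7:
  α_1 = 6: Horner steps 6 → 3 → 6, so m(6) = 6.
  α_2 = 4: Horner steps 6 → 5 → 1, so m(4) = 1.
  α_3 = 2: Horner steps 6 → 0 → 2, so m(2) = 2.
  α_4 = 3: Horner steps 6 → 6 → 6, so m(3) = 6.
  α_5 = 1: Horner steps 6 → 1 → 3, so m(1) = 3.
Codeword c = [6, 1, 2, 6, 3] ∈ F_7^5.


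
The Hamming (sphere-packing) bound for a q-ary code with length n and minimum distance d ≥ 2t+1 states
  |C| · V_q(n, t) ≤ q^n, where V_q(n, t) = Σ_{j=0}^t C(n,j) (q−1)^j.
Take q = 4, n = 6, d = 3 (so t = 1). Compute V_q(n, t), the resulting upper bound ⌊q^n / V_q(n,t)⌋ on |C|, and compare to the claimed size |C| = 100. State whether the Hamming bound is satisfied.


V_q(n, t) = 19, q^n = 4096, Hamming bound = 215, |C| = 100 ≤ bound (satisfied).

Step 1: Compute V_q(n, t) = Σ_{j=0}^1 C(n, j) (q−1)^j.
  j = 0: C(6,0)·(3)^0 = 1·1 = 1.
  j = 1: C(6,1)·(3)^1 = 6·3 = 18.
  V_q(n, t) = 1 + 18 = 19.
Step 2: q^n = 4^6 = 4096.
Step 3: Hamming bound ⌊q^n / V_q(n,t)⌋ = ⌊4096/19⌋ = 215.
Step 4: Compare |C| = 100 to 215: satisfied.
The claimed |C| lies below the Hamming bound.


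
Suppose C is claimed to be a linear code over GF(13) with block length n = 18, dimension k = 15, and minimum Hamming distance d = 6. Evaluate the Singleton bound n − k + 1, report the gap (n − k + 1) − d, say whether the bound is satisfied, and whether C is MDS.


Singleton RHS = n − k + 1 = 4, slack = -2, bound violated (no such code; not MDS).

Singleton bound: d ≤ n − k + 1.
Here n = 18, k = 15, so n − k + 1 = 4.
Given d = 6, check d ≤ 4: NO.
Slack = (n − k + 1) − d = -2.
The slack is negative: d = 6 exceeds n − k + 1 = 4 by 2, so the Singleton bound is violated and no linear [18, 15, 6]_13 code can exist. In particular it is not MDS (MDS requires d = n − k + 1 exactly).
Description: the claimed parameters are [18, 15, 6]_13; such a code would be impossible (violates the Singleton bound).


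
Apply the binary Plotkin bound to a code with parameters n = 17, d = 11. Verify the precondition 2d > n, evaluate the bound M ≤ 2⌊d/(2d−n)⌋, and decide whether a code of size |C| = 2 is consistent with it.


Plotkin bound M ≤ 4; given |C| = 2 ≤ bound (satisfied).

Check applicability: 2d = 22, n = 17.
2d − n = 5 > 0, so Plotkin applies.
Compute d/(2d−n) = 11/5 ≈ 2.2000.
⌊d/(2d−n)⌋ = 2.
Plotkin bound: M ≤ 2·2 = 4.
Given |C| = 2, check: satisfied.
This |C| is below the Plotkin bound.


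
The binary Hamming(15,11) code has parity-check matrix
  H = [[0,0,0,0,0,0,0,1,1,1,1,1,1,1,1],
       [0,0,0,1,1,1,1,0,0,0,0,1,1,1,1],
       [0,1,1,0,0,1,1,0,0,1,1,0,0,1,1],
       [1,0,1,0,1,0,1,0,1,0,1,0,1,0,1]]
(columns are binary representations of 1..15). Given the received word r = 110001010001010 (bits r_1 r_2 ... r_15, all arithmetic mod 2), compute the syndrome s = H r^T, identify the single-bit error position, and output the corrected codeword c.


s = (1, 1, 1, 1)^T, error position = 15, corrected codeword c = 110001010001011

Compute s = H r^T mod 2 one row at a time:
  s_1 = 1 + 0 + 0 + 0 + 1 + 0 + 1 + 0 = 3 ≡ 1 (mod 2).
  s_2 = 0 + 0 + 1 + 0 + 1 + 0 + 1 + 0 = 3 ≡ 1 (mod 2).
  s_3 = 1 + 0 + 1 + 0 + 0 + 0 + 1 + 0 = 3 ≡ 1 (mod 2).
  s_4 = 1 + 0 + 0 + 0 + 0 + 0 + 0 + 0 = 1 ≡ 1 (mod 2).
s = (1, 1, 1, 1)^T — this equals column 15 of H (binary 1111), so error is at position 15.
Correct: flip bit 15 of r = 110001010001010 to get c = 110001010001011.


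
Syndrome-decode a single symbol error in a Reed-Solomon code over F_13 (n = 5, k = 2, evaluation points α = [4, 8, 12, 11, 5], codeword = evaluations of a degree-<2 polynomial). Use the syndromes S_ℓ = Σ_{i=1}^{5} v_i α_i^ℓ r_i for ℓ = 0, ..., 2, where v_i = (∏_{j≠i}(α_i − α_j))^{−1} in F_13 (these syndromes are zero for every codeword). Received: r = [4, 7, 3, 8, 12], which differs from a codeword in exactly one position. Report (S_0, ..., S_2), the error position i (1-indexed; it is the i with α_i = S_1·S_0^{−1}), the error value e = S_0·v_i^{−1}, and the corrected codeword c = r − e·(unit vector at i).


S = (10, 2, 3), error at position 2, error magnitude e = 10, c = [4, 10, 3, 8, 12].

Step 1: column multipliers v_i = (∏_{j≠i}(α_i − α_j))^{−1} mod 13.
  i = 1 (α = 4): (4−8)(4−12)(4−11)(4−5) = (−4)·(−8)·(−7)·(−1) = 224 ≡ 3, so v_1 = 3^{−1} = 9 (mod 13).
  i = 2 (α = 8): (8−4)(8−12)(8−11)(8−5) = 4·(−4)·(−3)·3 = 144 ≡ 1, so v_2 = 1^{−1} = 1 (mod 13).
  i = 3 (α = 12): (12−4)(12−8)(12−11)(12−5) = 8·4·1·7 = 224 ≡ 3, so v_3 = 3^{−1} = 9 (mod 13).
  i = 4 (α = 11): (11−4)(11−8)(11−12)(11−5) = 7·3·(−1)·6 = −126 ≡ 4, so v_4 = 4^{−1} = 10 (mod 13).
  i = 5 (α = 5): (5−4)(5−8)(5−12)(5−11) = 1·(−3)·(−7)·(−6) = −126 ≡ 4, so v_5 = 4^{−1} = 10 (mod 13).
  v = [9, 1, 9, 10, 10].
Step 2: syndromes of r = [4, 7, 3, 8, 12] (all sums mod 13).
  S_0 = Σ v_i r_i = 9·4 + 1·7 + 9·3 + 10·8 + 10·12 = 270 ≡ 10.
  S_1 = Σ v_i α_i r_i = 9·4·4 + 1·8·7 + 9·12·3 + 10·11·8 + 10·5·12 = 2004 ≡ 2.
  α_i^2 mod 13 = [3, 12, 1, 4, 12].
  S_2 = Σ v_i α_i^2 r_i = 9·3·4 + 1·12·7 + 9·1·3 + 10·4·8 + 10·12·12 = 1979 ≡ 3.
  S = (10, 2, 3) ≠ 0, so r is not a codeword (an error is present).
Step 3: locate the error. For a single error e at position i, S_ℓ = v_i·e·α_i^ℓ, so α_err = S_1/S_0.
  S_0^{−1} = 10^{−1} = 4 (mod 13), so α_err = 2·4 = 8 ≡ 8 = α_2. Error position i = 2.
  Consistency check: S_2/S_1 = 3·7 = 21 ≡ 8 = α_err ✓ (single-error assumption holds).
Step 4: error magnitude e = S_0/v_2 = S_0·∏_{j≠2}(α_2 − α_j) = 10·1 = 10 ≡ 10 (mod 13).
Step 5: correct position 2: c_2 = r_2 − e = 7 − 10 ≡ 10 (mod 13). Hence c = [4, 10, 3, 8, 12].
  Check: interpolating c through the α_i gives m(x) = 11 + 8·x (degree < 2) with m(α_i) = c_i for every i, so c is indeed a codeword.


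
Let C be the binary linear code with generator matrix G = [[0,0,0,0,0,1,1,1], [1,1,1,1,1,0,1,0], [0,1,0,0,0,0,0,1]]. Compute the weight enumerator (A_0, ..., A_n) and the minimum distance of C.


Weight distribution: A_0 = 1, A_2 = 1, A_3 = 2, A_5 = 1, A_6 = 2, A_7 = 1. Minimum distance d = 2.

Enumerate all 2^3 = 8 messages m ∈ F_2^3.
For each, compute codeword c = mG in F_2^8, then tally its weight.
  m = 000 → c = 00000000, weight = 0.
  m = 100 → c = 00000111, weight = 3.
  m = 010 → c = 11111010, weight = 6.
  m = 110 → c = 11111101, weight = 7.
  m = 001 → c = 01000001, weight = 2.
  m = 101 → c = 01000110, weight = 3.
  m = 011 → c = 10111011, weight = 6.
  m = 111 → c = 10111100, weight = 5.
Tally weights:
  weight 0: 1 codewords.
  weight 2: 1 codewords.
  weight 3: 2 codewords.
  weight 5: 1 codewords.
  weight 6: 2 codewords.
  weight 7: 1 codewords.
Minimum distance d = smallest w > 0 with A_w > 0 = 2.
Sanity: Σ A_w = 8 = 2^3 = 8 ✓.


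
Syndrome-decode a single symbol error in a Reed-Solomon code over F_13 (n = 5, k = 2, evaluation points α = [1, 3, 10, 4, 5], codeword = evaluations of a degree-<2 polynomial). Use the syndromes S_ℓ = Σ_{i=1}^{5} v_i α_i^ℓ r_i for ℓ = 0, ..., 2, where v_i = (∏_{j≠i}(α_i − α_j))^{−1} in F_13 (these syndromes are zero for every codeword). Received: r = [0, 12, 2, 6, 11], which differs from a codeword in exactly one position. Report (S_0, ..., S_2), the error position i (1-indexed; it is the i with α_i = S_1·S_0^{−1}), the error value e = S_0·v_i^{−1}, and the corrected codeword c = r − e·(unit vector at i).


S = (8, 6, 11), error at position 4, error magnitude e = 1, c = [0, 12, 2, 5, 11].

Step 1: column multipliers v_i = (∏_{j≠i}(α_i − α_j))^{−1} mod 13.
  i = 1 (α = 1): (1−3)(1−10)(1−4)(1−5) = (−2)·(−9)·(−3)·(−4) = 216 ≡ 8, so v_1 = 8^{−1} = 5 (mod 13).
  i = 2 (α = 3): (3−1)(3−10)(3−4)(3−5) = 2·(−7)·(−1)·(−2) = −28 ≡ 11, so v_2 = 11^{−1} = 6 (mod 13).
  i = 3 (α = 10): (10−1)(10−3)(10−4)(10−5) = 9·7·6·5 = 1890 ≡ 5, so v_3 = 5^{−1} = 8 (mod 13).
  i = 4 (α = 4): (4−1)(4−3)(4−10)(4−5) = 3·1·(−6)·(−1) = 18 ≡ 5, so v_4 = 5^{−1} = 8 (mod 13).
  i = 5 (α = 5): (5−1)(5−3)(5−10)(5−4) = 4·2·(−5)·1 = −40 ≡ 12, so v_5 = 12^{−1} = 12 (mod 13).
  v = [5, 6, 8, 8, 12].
Step 2: syndromes of r = [0, 12, 2, 6, 11] (all sums mod 13).
  S_0 = Σ v_i r_i = 5·0 + 6·12 + 8·2 + 8·6 + 12·11 = 268 ≡ 8.
  S_1 = Σ v_i α_i r_i = 5·1·0 + 6·3·12 + 8·10·2 + 8·4·6 + 12·5·11 = 1228 ≡ 6.
  α_i^2 mod 13 = [1, 9, 9, 3, 12].
  S_2 = Σ v_i α_i^2 r_i = 5·1·0 + 6·9·12 + 8·9·2 + 8·3·6 + 12·12·11 = 2520 ≡ 11.
  S = (8, 6, 11) ≠ 0, so r is not a codeword (an error is present).
Step 3: locate the error. For a single error e at position i, S_ℓ = v_i·e·α_i^ℓ, so α_err = S_1/S_0.
  S_0^{−1} = 8^{−1} = 5 (mod 13), so α_err = 6·5 = 30 ≡ 4 = α_4. Error position i = 4.
  Consistency check: S_2/S_1 = 11·11 = 121 ≡ 4 = α_err ✓ (single-error assumption holds).
Step 4: error magnitude e = S_0/v_4 = S_0·∏_{j≠4}(α_4 − α_j) = 8·5 = 40 ≡ 1 (mod 13).
Step 5: correct position 4: c_4 = r_4 − e = 6 − 1 ≡ 5 (mod 13). Hence c = [0, 12, 2, 5, 11].
  Check: interpolating c through the α_i gives m(x) = 7 + 6·x (degree < 2) with m(α_i) = c_i for every i, so c is indeed a codeword.


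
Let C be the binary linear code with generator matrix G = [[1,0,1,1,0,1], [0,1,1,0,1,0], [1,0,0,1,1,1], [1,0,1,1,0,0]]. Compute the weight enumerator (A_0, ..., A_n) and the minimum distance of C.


Weight distribution: A_0 = 1, A_1 = 2, A_2 = 2, A_3 = 4, A_4 = 5, A_5 = 2. Minimum distance d = 1.

Enumerate all 2^4 = 16 messages m ∈ F_2^4.
For each, compute codeword c = mG in F_2^6, then tally its weight.
  m = 0000 → c = 000000, weight = 0.
  m = 1000 → c = 101101, weight = 4.
  m = 0100 → c = 011010, weight = 3.
  m = 1100 → c = 110111, weight = 5.
  m = 0010 → c = 100111, weight = 4.
  m = 1010 → c = 001010, weight = 2.
  m = 0110 → c = 111101, weight = 5.
  m = 1110 → c = 010000, weight = 1.
  m = 0001 → c = 101100, weight = 3.
  m = 1001 → c = 000001, weight = 1.
  m = 0101 → c = 110110, weight = 4.
  m = 1101 → c = 011011, weight = 4.
  m = 0011 → c = 001011, weight = 3.
  m = 1011 → c = 100110, weight = 3.
  m = 0111 → c = 010001, weight = 2.
  m = 1111 → c = 111100, weight = 4.
Tally weights:
  weight 0: 1 codewords.
  weight 1: 2 codewords.
  weight 2: 2 codewords.
  weight 3: 4 codewords.
  weight 4: 5 codewords.
  weight 5: 2 codewords.
Minimum distance d = smallest w > 0 with A_w > 0 = 1.
Sanity: Σ A_w = 16 = 2^4 = 16 ✓.


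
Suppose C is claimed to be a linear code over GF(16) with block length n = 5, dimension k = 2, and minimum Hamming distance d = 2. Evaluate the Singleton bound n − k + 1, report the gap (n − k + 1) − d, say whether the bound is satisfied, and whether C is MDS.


Singleton RHS = n − k + 1 = 4, slack = 2, bound satisfied, not MDS.

Singleton bound: d ≤ n − k + 1.
Here n = 5, k = 2, so n − k + 1 = 4.
Given d = 2, check d ≤ 4: YES.
Slack = (n − k + 1) − d = 2.
The code is NOT MDS (slack = 2 > 0).
Description: the claimed parameters are [5, 2, 2]_16; such a code would be non-MDS.


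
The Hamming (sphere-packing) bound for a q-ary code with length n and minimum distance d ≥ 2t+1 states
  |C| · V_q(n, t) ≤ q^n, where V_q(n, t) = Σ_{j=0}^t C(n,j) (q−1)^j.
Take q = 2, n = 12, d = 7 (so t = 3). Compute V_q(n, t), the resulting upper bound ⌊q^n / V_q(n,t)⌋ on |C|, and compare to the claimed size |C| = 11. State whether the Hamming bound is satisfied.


V_q(n, t) = 299, q^n = 4096, Hamming bound = 13, |C| = 11 ≤ bound (satisfied).

Step 1: Compute V_q(n, t) = Σ_{j=0}^3 C(n, j) (q−1)^j.
  j = 0: C(12,0)·(1)^0 = 1·1 = 1.
  j = 1: C(12,1)·(1)^1 = 12·1 = 12.
  j = 2: C(12,2)·(1)^2 = 66·1 = 66.
  j = 3: C(12,3)·(1)^3 = 220·1 = 220.
  V_q(n, t) = 1 + 12 + 66 + 220 = 299.
Step 2: q^n = 2^12 = 4096.
Step 3: Hamming bound ⌊q^n / V_q(n,t)⌋ = ⌊4096/299⌋ = 13.
Step 4: Compare |C| = 11 to 13: satisfied.
The claimed |C| lies below the Hamming bound.


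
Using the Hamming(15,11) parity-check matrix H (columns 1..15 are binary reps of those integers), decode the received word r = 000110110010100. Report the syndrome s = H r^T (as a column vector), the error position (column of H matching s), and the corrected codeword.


s = (1, 0, 0, 0)^T, error position = 8, corrected codeword c = 000110100010100

Compute s = H r^T mod 2 one row at a time:
  s_1 = 1 + 0 + 0 + 1 + 0 + 1 + 0 + 0 = 3 ≡ 1 (mod 2).
  s_2 = 1 + 1 + 0 + 1 + 0 + 1 + 0 + 0 = 4 ≡ 0 (mod 2).
  s_3 = 0 + 0 + 0 + 1 + 0 + 1 + 0 + 0 = 2 ≡ 0 (mod 2).
  s_4 = 0 + 0 + 1 + 1 + 0 + 1 + 1 + 0 = 4 ≡ 0 (mod 2).
s = (1, 0, 0, 0)^T — this equals column 8 of H (binary 1000), so error is at position 8.
Correct: flip bit 8 of r = 000110110010100 to get c = 000110100010100.


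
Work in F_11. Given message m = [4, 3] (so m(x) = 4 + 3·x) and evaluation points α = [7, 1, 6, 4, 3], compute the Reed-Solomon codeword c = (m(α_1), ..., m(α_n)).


c = [3, 7, 0, 5, 2]

Message polynomial: m(x) = 4 + 3·x (mod 11).
For each evaluation point α_i, compute m(α_i) mod 11:
  α_1 = 7: Horner steps 3 → 3, so m(7) = 3.
  α_2 = 1: Horner steps 3 → 7, so m(1) = 7.
  α_3 = 6: Horner steps 3 → 0, so m(6) = 0.
  α_4 = 4: Horner steps 3 → 5, so m(4) = 5.
  α_5 = 3: Horner steps 3 → 2, so m(3) = 2.
Codeword c = [3, 7, 0, 5, 2] ∈ F_11^5.


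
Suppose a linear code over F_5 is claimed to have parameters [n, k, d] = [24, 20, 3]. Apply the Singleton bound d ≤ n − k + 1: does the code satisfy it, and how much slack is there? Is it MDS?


Singleton RHS = n − k + 1 = 5, slack = 2, bound satisfied, not MDS.

Singleton bound: d ≤ n − k + 1.
Here n = 24, k = 20, so n − k + 1 = 5.
Given d = 3, check d ≤ 5: YES.
Slack = (n − k + 1) − d = 2.
The code is NOT MDS (slack = 2 > 0).
Description: the claimed parameters are [24, 20, 3]_5; such a code would be non-MDS.


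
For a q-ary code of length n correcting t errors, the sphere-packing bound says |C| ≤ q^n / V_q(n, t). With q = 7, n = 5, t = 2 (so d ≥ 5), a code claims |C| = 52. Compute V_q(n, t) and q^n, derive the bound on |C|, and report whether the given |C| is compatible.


V_q(n, t) = 391, q^n = 16807, Hamming bound = 42, |C| = 52 > bound (violated).

Step 1: Compute V_q(n, t) = Σ_{j=0}^2 C(n, j) (q−1)^j.
  j = 0: C(5,0)·(6)^0 = 1·1 = 1.
  j = 1: C(5,1)·(6)^1 = 5·6 = 30.
  j = 2: C(5,2)·(6)^2 = 10·36 = 360.
  V_q(n, t) = 1 + 30 + 360 = 391.
Step 2: q^n = 7^5 = 16807.
Step 3: Hamming bound ⌊q^n / V_q(n,t)⌋ = ⌊16807/391⌋ = 42.
Step 4: Compare |C| = 52 to 42: violated.
The claimed |C| lies above the Hamming bound, so no 7-ary code of length 5 with d ≥ 5 can have 52 codewords.


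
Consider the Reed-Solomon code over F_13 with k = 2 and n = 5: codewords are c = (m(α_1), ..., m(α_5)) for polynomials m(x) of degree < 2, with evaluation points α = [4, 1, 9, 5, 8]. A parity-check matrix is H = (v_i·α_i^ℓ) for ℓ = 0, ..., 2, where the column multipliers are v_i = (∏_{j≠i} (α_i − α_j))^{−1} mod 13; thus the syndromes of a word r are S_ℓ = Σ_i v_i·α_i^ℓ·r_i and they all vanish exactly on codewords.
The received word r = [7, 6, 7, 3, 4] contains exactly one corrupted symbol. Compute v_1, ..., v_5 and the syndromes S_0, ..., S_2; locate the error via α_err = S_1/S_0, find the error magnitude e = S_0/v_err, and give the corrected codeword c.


S = (5, 6, 2), error at position 3, error magnitude e = 7, c = [7, 6, 0, 3, 4].

Step 1: column multipliers v_i = (∏_{j≠i}(α_i − α_j))^{−1} mod 13.
  i = 1 (α = 4): (4−1)(4−9)(4−5)(4−8) = 3·(−5)·(−1)·(−4) = −60 ≡ 5, so v_1 = 5^{−1} = 8 (mod 13).
  i = 2 (α = 1): (1−4)(1−9)(1−5)(1−8) = (−3)·(−8)·(−4)·(−7) = 672 ≡ 9, so v_2 = 9^{−1} = 3 (mod 13).
  i = 3 (α = 9): (9−4)(9−1)(9−5)(9−8) = 5·8·4·1 = 160 ≡ 4, so v_3 = 4^{−1} = 10 (mod 13).
  i = 4 (α = 5): (5−4)(5−1)(5−9)(5−8) = 1·4·(−4)·(−3) = 48 ≡ 9, so v_4 = 9^{−1} = 3 (mod 13).
  i = 5 (α = 8): (8−4)(8−1)(8−9)(8−5) = 4·7·(−1)·3 = −84 ≡ 7, so v_5 = 7^{−1} = 2 (mod 13).
  v = [8, 3, 10, 3, 2].
Step 2: syndromes of r = [7, 6, 7, 3, 4] (all sums mod 13).
  S_0 = Σ v_i r_i = 8·7 + 3·6 + 10·7 + 3·3 + 2·4 = 161 ≡ 5.
  S_1 = Σ v_i α_i r_i = 8·4·7 + 3·1·6 + 10·9·7 + 3·5·3 + 2·8·4 = 981 ≡ 6.
  α_i^2 mod 13 = [3, 1, 3, 12, 12].
  S_2 = Σ v_i α_i^2 r_i = 8·3·7 + 3·1·6 + 10·3·7 + 3·12·3 + 2·12·4 = 600 ≡ 2.
  S = (5, 6, 2) ≠ 0, so r is not a codeword (an error is present).
Step 3: locate the error. For a single error e at position i, S_ℓ = v_i·e·α_i^ℓ, so α_err = S_1/S_0.
  S_0^{−1} = 5^{−1} = 8 (mod 13), so α_err = 6·8 = 48 ≡ 9 = α_3. Error position i = 3.
  Consistency check: S_2/S_1 = 2·11 = 22 ≡ 9 = α_err ✓ (single-error assumption holds).
Step 4: error magnitude e = S_0/v_3 = S_0·∏_{j≠3}(α_3 − α_j) = 5·4 = 20 ≡ 7 (mod 13).
Step 5: correct position 3: c_3 = r_3 − e = 7 − 7 ≡ 0 (mod 13). Hence c = [7, 6, 0, 3, 4].
  Check: interpolating c through the α_i gives m(x) = 10 + 9·x (degree < 2) with m(α_i) = c_i for every i, so c is indeed a codeword.


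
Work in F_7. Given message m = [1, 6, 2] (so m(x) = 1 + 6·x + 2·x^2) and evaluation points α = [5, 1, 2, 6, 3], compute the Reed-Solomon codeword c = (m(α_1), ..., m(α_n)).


c = [4, 2, 0, 4, 2]

Message polynomial: m(x) = 1 + 6·x + 2·x^2 (mod 7).
For each evaluation point α_i, compute m(α_i) mod 7:
  α_1 = 5: Horner steps 2 → 2 → 4, so m(5) = 4.
  α_2 = 1: Horner steps 2 → 1 → 2, so m(1) = 2.
  α_3 = 2: Horner steps 2 → 3 → 0, so m(2) = 0.
  α_4 = 6: Horner steps 2 → 4 → 4, so m(6) = 4.
  α_5 = 3: Horner steps 2 → 5 → 2, so m(3) = 2.
Codeword c = [4, 2, 0, 4, 2] ∈ F_7^5.


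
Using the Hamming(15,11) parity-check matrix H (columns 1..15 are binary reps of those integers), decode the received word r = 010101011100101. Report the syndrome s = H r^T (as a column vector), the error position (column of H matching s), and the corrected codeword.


s = (1, 0, 0, 1)^T, error position = 9, corrected codeword c = 010101010100101

Compute s = H r^T mod 2 one row at a time:
  s_1 = 1 + 1 + 1 + 0 + 0 + 1 + 0 + 1 = 5 ≡ 1 (mod 2).
  s_2 = 1 + 0 + 1 + 0 + 0 + 1 + 0 + 1 = 4 ≡ 0 (mod 2).
  s_3 = 1 + 0 + 1 + 0 + 1 + 0 + 0 + 1 = 4 ≡ 0 (mod 2).
  s_4 = 0 + 0 + 0 + 0 + 1 + 0 + 1 + 1 = 3 ≡ 1 (mod 2).
s = (1, 0, 0, 1)^T — this equals column 9 of H (binary 1001), so error is at position 9.
Correct: flip bit 9 of r = 010101011100101 to get c = 010101010100101.


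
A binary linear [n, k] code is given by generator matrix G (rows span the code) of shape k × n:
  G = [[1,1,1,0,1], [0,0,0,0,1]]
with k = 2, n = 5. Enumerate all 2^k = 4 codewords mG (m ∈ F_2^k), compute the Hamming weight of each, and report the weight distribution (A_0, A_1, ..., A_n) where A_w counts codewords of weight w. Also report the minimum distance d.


Weight distribution: A_0 = 1, A_1 = 1, A_3 = 1, A_4 = 1. Minimum distance d = 1.

Enumerate all 2^2 = 4 messages m ∈ F_2^2.
For each, compute codeword c = mG in F_2^5, then tally its weight.
  m = 00 → c = 00000, weight = 0.
  m = 10 → c = 11101, weight = 4.
  m = 01 → c = 00001, weight = 1.
  m = 11 → c = 11100, weight = 3.
Tally weights:
  weight 0: 1 codewords.
  weight 1: 1 codewords.
  weight 3: 1 codewords.
  weight 4: 1 codewords.
Minimum distance d = smallest w > 0 with A_w > 0 = 1.
Sanity: Σ A_w = 4 = 2^2 = 4 ✓.


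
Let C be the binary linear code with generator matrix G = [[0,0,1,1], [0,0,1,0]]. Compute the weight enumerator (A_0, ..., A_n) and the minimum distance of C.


Weight distribution: A_0 = 1, A_1 = 2, A_2 = 1. Minimum distance d = 1.

Enumerate all 2^2 = 4 messages m ∈ F_2^2.
For each, compute codeword c = mG in F_2^4, then tally its weight.
  m = 00 → c = 0000, weight = 0.
  m = 10 → c = 0011, weight = 2.
  m = 01 → c = 0010, weight = 1.
  m = 11 → c = 0001, weight = 1.
Tally weights:
  weight 0: 1 codewords.
  weight 1: 2 codewords.
  weight 2: 1 codewords.
Minimum distance d = smallest w > 0 with A_w > 0 = 1.
Sanity: Σ A_w = 4 = 2^2 = 4 ✓.


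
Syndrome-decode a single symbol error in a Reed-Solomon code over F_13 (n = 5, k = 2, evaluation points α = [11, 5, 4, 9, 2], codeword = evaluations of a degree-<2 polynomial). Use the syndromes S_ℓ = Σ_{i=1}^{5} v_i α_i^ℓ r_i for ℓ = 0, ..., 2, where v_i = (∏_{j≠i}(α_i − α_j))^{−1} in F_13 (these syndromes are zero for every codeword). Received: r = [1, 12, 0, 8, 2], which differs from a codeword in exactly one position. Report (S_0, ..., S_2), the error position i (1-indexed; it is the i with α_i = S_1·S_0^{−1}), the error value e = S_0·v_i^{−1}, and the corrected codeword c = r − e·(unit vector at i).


S = (4, 5, 3), error at position 1, error magnitude e = 8, c = [6, 12, 0, 8, 2].

Step 1: column multipliers v_i = (∏_{j≠i}(α_i − α_j))^{−1} mod 13.
  i = 1 (α = 11): (11−5)(11−4)(11−9)(11−2) = 6·7·2·9 = 756 ≡ 2, so v_1 = 2^{−1} = 7 (mod 13).
  i = 2 (α = 5): (5−11)(5−4)(5−9)(5−2) = (−6)·1·(−4)·3 = 72 ≡ 7, so v_2 = 7^{−1} = 2 (mod 13).
  i = 3 (α = 4): (4−11)(4−5)(4−9)(4−2) = (−7)·(−1)·(−5)·2 = −70 ≡ 8, so v_3 = 8^{−1} = 5 (mod 13).
  i = 4 (α = 9): (9−11)(9−5)(9−4)(9−2) = (−2)·4·5·7 = −280 ≡ 6, so v_4 = 6^{−1} = 11 (mod 13).
  i = 5 (α = 2): (2−11)(2−5)(2−4)(2−9) = (−9)·(−3)·(−2)·(−7) = 378 ≡ 1, so v_5 = 1^{−1} = 1 (mod 13).
  v = [7, 2, 5, 11, 1].
Step 2: syndromes of r = [1, 12, 0, 8, 2] (all sums mod 13).
  S_0 = Σ v_i r_i = 7·1 + 2·12 + 5·0 + 11·8 + 1·2 = 121 ≡ 4.
  S_1 = Σ v_i α_i r_i = 7·11·1 + 2·5·12 + 5·4·0 + 11·9·8 + 1·2·2 = 993 ≡ 5.
  α_i^2 mod 13 = [4, 12, 3, 3, 4].
  S_2 = Σ v_i α_i^2 r_i = 7·4·1 + 2·12·12 + 5·3·0 + 11·3·8 + 1·4·2 = 588 ≡ 3.
  S = (4, 5, 3) ≠ 0, so r is not a codeword (an error is present).
Step 3: locate the error. For a single error e at position i, S_ℓ = v_i·e·α_i^ℓ, so α_err = S_1/S_0.
  S_0^{−1} = 4^{−1} = 10 (mod 13), so α_err = 5·10 = 50 ≡ 11 = α_1. Error position i = 1.
  Consistency check: S_2/S_1 = 3·8 = 24 ≡ 11 = α_err ✓ (single-error assumption holds).
Step 4: error magnitude e = S_0/v_1 = S_0·∏_{j≠1}(α_1 − α_j) = 4·2 = 8 ≡ 8 (mod 13).
Step 5: correct position 1: c_1 = r_1 − e = 1 − 8 ≡ 6 (mod 13). Hence c = [6, 12, 0, 8, 2].
  Check: interpolating c through the α_i gives m(x) = 4 + 12·x (degree < 2) with m(α_i) = c_i for every i, so c is indeed a codeword.


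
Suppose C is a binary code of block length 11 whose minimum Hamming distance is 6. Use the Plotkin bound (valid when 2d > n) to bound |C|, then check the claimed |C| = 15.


Plotkin bound M ≤ 12; given |C| = 15 > bound (violated).

Check applicability: 2d = 12, n = 11.
2d − n = 1 > 0, so Plotkin applies.
Compute d/(2d−n) = 6/1 ≈ 6.0000.
⌊d/(2d−n)⌋ = 6.
Plotkin bound: M ≤ 2·6 = 12.
Given |C| = 15, check: VIOLATED.
This |C| is above the Plotkin bound, so no binary code with n = 11, d = 6 and 15 codewords exists.


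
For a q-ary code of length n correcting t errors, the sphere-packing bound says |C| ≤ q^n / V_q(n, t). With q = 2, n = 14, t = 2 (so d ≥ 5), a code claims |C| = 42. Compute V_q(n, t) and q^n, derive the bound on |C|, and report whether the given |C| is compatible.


V_q(n, t) = 106, q^n = 16384, Hamming bound = 154, |C| = 42 ≤ bound (satisfied).

Step 1: Compute V_q(n, t) = Σ_{j=0}^2 C(n, j) (q−1)^j.
  j = 0: C(14,0)·(1)^0 = 1·1 = 1.
  j = 1: C(14,1)·(1)^1 = 14·1 = 14.
  j = 2: C(14,2)·(1)^2 = 91·1 = 91.
  V_q(n, t) = 1 + 14 + 91 = 106.
Step 2: q^n = 2^14 = 16384.
Step 3: Hamming bound ⌊q^n / V_q(n,t)⌋ = ⌊16384/106⌋ = 154.
Step 4: Compare |C| = 42 to 154: satisfied.
The claimed |C| lies below the Hamming bound.


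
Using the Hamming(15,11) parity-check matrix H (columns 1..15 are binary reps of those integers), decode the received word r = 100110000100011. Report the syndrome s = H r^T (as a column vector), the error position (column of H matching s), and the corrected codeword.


s = (1, 0, 1, 1)^T, error position = 11, corrected codeword c = 100110000110011

Compute s = H r^T mod 2 one row at a time:
  s_1 = 0 + 0 + 1 + 0 + 0 + 0 + 1 + 1 = 3 ≡ 1 (mod 2).
  s_2 = 1 + 1 + 0 + 0 + 0 + 0 + 1 + 1 = 4 ≡ 0 (mod 2).
  s_3 = 0 + 0 + 0 + 0 + 1 + 0 + 1 + 1 = 3 ≡ 1 (mod 2).
  s_4 = 1 + 0 + 1 + 0 + 0 + 0 + 0 + 1 = 3 ≡ 1 (mod 2).
s = (1, 0, 1, 1)^T — this equals column 11 of H (binary 1011), so error is at position 11.
Correct: flip bit 11 of r = 100110000100011 to get c = 100110000110011.


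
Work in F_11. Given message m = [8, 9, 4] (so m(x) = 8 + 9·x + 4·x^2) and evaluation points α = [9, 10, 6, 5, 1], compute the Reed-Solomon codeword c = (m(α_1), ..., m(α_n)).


c = [6, 3, 8, 10, 10]

Message polynomial: m(x) = 8 + 9·x + 4·x^2 (mod 11).
For each evaluation point α_i, compute m(α_i) mod 11:
  α_1 = 9: Horner steps 4 → 1 → 6, so m(9) = 6.
  α_2 = 10: Horner steps 4 → 5 → 3, so m(10) = 3.
  α_3 = 6: Horner steps 4 → 0 → 8, so m(6) = 8.
  α_4 = 5: Horner steps 4 → 7 → 10, so m(5) = 10.
  α_5 = 1: Horner steps 4 → 2 → 10, so m(1) = 10.
Codeword c = [6, 3, 8, 10, 10] ∈ F_11^5.


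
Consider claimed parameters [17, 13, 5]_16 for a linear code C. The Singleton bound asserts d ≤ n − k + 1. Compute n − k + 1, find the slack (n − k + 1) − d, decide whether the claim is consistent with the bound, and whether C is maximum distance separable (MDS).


Singleton RHS = n − k + 1 = 5, slack = 0, bound satisfied, MDS.

Singleton bound: d ≤ n − k + 1.
Here n = 17, k = 13, so n − k + 1 = 5.
Given d = 5, check d ≤ 5: YES.
Slack = (n − k + 1) − d = 0.
The code is MDS (slack = 0).
Description: the claimed parameters are [17, 13, 5]_16; such a code would be MDS (meets Singleton bound).


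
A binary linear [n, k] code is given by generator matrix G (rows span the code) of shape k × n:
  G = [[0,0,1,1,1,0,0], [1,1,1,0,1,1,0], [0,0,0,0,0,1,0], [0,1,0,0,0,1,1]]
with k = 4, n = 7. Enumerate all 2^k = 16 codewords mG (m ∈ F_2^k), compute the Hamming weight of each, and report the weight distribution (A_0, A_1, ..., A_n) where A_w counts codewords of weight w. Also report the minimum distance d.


Weight distribution: A_0 = 1, A_1 = 1, A_2 = 1, A_3 = 4, A_4 = 5, A_5 = 3, A_6 = 1. Minimum distance d = 1.

Enumerate all 2^4 = 16 messages m ∈ F_2^4.
For each, compute codeword c = mG in F_2^7, then tally its weight.
  m = 0000 → c = 0000000, weight = 0.
  m = 1000 → c = 0011100, weight = 3.
  m = 0100 → c = 1110110, weight = 5.
  m = 1100 → c = 1101010, weight = 4.
  m = 0010 → c = 0000010, weight = 1.
  m = 1010 → c = 0011110, weight = 4.
  m = 0110 → c = 1110100, weight = 4.
  m = 1110 → c = 1101000, weight = 3.
  m = 0001 → c = 0100011, weight = 3.
  m = 1001 → c = 0111111, weight = 6.
  m = 0101 → c = 1010101, weight = 4.
  m = 1101 → c = 1001001, weight = 3.
  m = 0011 → c = 0100001, weight = 2.
  m = 1011 → c = 0111101, weight = 5.
  m = 0111 → c = 1010111, weight = 5.
  m = 1111 → c = 1001011, weight = 4.
Tally weights:
  weight 0: 1 codewords.
  weight 1: 1 codewords.
  weight 2: 1 codewords.
  weight 3: 4 codewords.
  weight 4: 5 codewords.
  weight 5: 3 codewords.
  weight 6: 1 codewords.
Minimum distance d = smallest w > 0 with A_w > 0 = 1.
Sanity: Σ A_w = 16 = 2^4 = 16 ✓.


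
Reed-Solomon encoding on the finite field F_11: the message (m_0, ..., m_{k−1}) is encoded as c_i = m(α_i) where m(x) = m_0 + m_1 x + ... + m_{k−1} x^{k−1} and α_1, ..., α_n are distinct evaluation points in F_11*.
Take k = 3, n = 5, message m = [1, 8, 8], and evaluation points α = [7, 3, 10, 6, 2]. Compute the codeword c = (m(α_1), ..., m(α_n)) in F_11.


c = [9, 9, 1, 7, 5]

Message polynomial: m(x) = 1 + 8·x + 8·x^2 (mod 11).
For each evaluation point α_i, compute m(α_i) mod 11:
  α_1 = 7: Horner steps 8 → 9 → 9, so m(7) = 9.
  α_2 = 3: Horner steps 8 → 10 → 9, so m(3) = 9.
  α_3 = 10: Horner steps 8 → 0 → 1, so m(10) = 1.
  α_4 = 6: Horner steps 8 → 1 → 7, so m(6) = 7.
  α_5 = 2: Horner steps 8 → 2 → 5, so m(2) = 5.
Codeword c = [9, 9, 1, 7, 5] ∈ F_11^5.


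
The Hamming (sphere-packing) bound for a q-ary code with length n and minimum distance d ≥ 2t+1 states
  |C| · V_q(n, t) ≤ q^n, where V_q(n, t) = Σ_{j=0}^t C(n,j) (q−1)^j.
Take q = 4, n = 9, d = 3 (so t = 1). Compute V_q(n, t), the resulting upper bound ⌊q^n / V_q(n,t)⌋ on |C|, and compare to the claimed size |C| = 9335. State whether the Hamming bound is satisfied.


V_q(n, t) = 28, q^n = 262144, Hamming bound = 9362, |C| = 9335 ≤ bound (satisfied).

Step 1: Compute V_q(n, t) = Σ_{j=0}^1 C(n, j) (q−1)^j.
  j = 0: C(9,0)·(3)^0 = 1·1 = 1.
  j = 1: C(9,1)·(3)^1 = 9·3 = 27.
  V_q(n, t) = 1 + 27 = 28.
Step 2: q^n = 4^9 = 262144.
Step 3: Hamming bound ⌊q^n / V_q(n,t)⌋ = ⌊262144/28⌋ = 9362.
Step 4: Compare |C| = 9335 to 9362: satisfied.
The claimed |C| lies below the Hamming bound.


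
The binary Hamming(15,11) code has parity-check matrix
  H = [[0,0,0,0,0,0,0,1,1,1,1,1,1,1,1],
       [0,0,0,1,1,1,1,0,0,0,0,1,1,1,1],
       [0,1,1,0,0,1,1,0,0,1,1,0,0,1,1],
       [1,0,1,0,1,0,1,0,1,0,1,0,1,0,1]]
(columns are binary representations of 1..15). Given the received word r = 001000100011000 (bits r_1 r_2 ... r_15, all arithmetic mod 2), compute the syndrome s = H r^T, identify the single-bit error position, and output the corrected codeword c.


s = (0, 0, 1, 1)^T, error position = 3, corrected codeword c = 000000100011000

Compute s = H r^T mod 2 one row at a time:
  s_1 = 0 + 0 + 0 + 1 + 1 + 0 + 0 + 0 = 2 ≡ 0 (mod 2).
  s_2 = 0 + 0 + 0 + 1 + 1 + 0 + 0 + 0 = 2 ≡ 0 (mod 2).
  s_3 = 0 + 1 + 0 + 1 + 0 + 1 + 0 + 0 = 3 ≡ 1 (mod 2).
  s_4 = 0 + 1 + 0 + 1 + 0 + 1 + 0 + 0 = 3 ≡ 1 (mod 2).
s = (0, 0, 1, 1)^T — this equals column 3 of H (binary 0011), so error is at position 3.
Correct: flip bit 3 of r = 001000100011000 to get c = 000000100011000.


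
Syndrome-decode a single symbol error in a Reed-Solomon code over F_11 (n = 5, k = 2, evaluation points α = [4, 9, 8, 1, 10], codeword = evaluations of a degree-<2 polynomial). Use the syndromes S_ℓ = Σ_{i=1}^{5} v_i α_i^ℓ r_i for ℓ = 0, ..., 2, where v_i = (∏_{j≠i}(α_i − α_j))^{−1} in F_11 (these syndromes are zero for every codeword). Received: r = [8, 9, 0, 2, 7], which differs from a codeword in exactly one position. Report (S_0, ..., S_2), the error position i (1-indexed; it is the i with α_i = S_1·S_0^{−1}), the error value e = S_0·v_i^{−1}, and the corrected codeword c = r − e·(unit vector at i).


S = (2, 2, 2), error at position 4, error magnitude e = 10, c = [8, 9, 0, 3, 7].

Step 1: column multipliers v_i = (∏_{j≠i}(α_i − α_j))^{−1} mod 11.
  i = 1 (α = 4): (4−9)(4−8)(4−1)(4−10) = (−5)·(−4)·3·(−6) = −360 ≡ 3, so v_1 = 3^{−1} = 4 (mod 11).
  i = 2 (α = 9): (9−4)(9−8)(9−1)(9−10) = 5·1·8·(−1) = −40 ≡ 4, so v_2 = 4^{−1} = 3 (mod 11).
  i = 3 (α = 8): (8−4)(8−9)(8−1)(8−10) = 4·(−1)·7·(−2) = 56 ≡ 1, so v_3 = 1^{−1} = 1 (mod 11).
  i = 4 (α = 1): (1−4)(1−9)(1−8)(1−10) = (−3)·(−8)·(−7)·(−9) = 1512 ≡ 5, so v_4 = 5^{−1} = 9 (mod 11).
  i = 5 (α = 10): (10−4)(10−9)(10−8)(10−1) = 6·1·2·9 = 108 ≡ 9, so v_5 = 9^{−1} = 5 (mod 11).
  v = [4, 3, 1, 9, 5].
Step 2: syndromes of r = [8, 9, 0, 2, 7] (all sums mod 11).
  S_0 = Σ v_i r_i = 4·8 + 3·9 + 1·0 + 9·2 + 5·7 = 112 ≡ 2.
  S_1 = Σ v_i α_i r_i = 4·4·8 + 3·9·9 + 1·8·0 + 9·1·2 + 5·10·7 = 739 ≡ 2.
  α_i^2 mod 11 = [5, 4, 9, 1, 1].
  S_2 = Σ v_i α_i^2 r_i = 4·5·8 + 3·4·9 + 1·9·0 + 9·1·2 + 5·1·7 = 321 ≡ 2.
  S = (2, 2, 2) ≠ 0, so r is not a codeword (an error is present).
Step 3: locate the error. For a single error e at position i, S_ℓ = v_i·e·α_i^ℓ, so α_err = S_1/S_0.
  S_0^{−1} = 2^{−1} = 6 (mod 11), so α_err = 2·6 = 12 ≡ 1 = α_4. Error position i = 4.
  Consistency check: S_2/S_1 = 2·6 = 12 ≡ 1 = α_err ✓ (single-error assumption holds).
Step 4: error magnitude e = S_0/v_4 = S_0·∏_{j≠4}(α_4 − α_j) = 2·5 = 10 ≡ 10 (mod 11).
Step 5: correct position 4: c_4 = r_4 − e = 2 − 10 ≡ 3 (mod 11). Hence c = [8, 9, 0, 3, 7].
  Check: interpolating c through the α_i gives m(x) = 5 + 9·x (degree < 2) with m(α_i) = c_i for every i, so c is indeed a codeword.


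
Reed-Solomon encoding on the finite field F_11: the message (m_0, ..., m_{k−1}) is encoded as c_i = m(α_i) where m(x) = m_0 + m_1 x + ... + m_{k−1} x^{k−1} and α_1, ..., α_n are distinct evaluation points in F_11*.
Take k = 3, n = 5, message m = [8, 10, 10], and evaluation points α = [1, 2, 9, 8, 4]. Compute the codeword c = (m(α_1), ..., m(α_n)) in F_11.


c = [6, 2, 6, 2, 10]

Message polynomial: m(x) = 8 + 10·x + 10·x^2 (mod 11).
For each evaluation point α_i, compute m(α_i) mod 11:
  α_1 = 1: Horner steps 10 → 9 → 6, so m(1) = 6.
  α_2 = 2: Horner steps 10 → 8 → 2, so m(2) = 2.
  α_3 = 9: Horner steps 10 → 1 → 6, so m(9) = 6.
  α_4 = 8: Horner steps 10 → 2 → 2, so m(8) = 2.
  α_5 = 4: Horner steps 10 → 6 → 10, so m(4) = 10.
Codeword c = [6, 2, 6, 2, 10] ∈ F_11^5.


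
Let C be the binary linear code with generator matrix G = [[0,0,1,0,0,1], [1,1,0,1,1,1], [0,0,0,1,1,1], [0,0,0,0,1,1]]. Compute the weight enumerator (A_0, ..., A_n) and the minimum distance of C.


Weight distribution: A_0 = 1, A_1 = 1, A_2 = 4, A_3 = 4, A_4 = 3, A_5 = 3. Minimum distance d = 1.

Enumerate all 2^4 = 16 messages m ∈ F_2^4.
For each, compute codeword c = mG in F_2^6, then tally its weight.
  m = 0000 → c = 000000, weight = 0.
  m = 1000 → c = 001001, weight = 2.
  m = 0100 → c = 110111, weight = 5.
  m = 1100 → c = 111110, weight = 5.
  m = 0010 → c = 000111, weight = 3.
  m = 1010 → c = 001110, weight = 3.
  m = 0110 → c = 110000, weight = 2.
  m = 1110 → c = 111001, weight = 4.
  m = 0001 → c = 000011, weight = 2.
  m = 1001 → c = 001010, weight = 2.
  m = 0101 → c = 110100, weight = 3.
  m = 1101 → c = 111101, weight = 5.
  m = 0011 → c = 000100, weight = 1.
  m = 1011 → c = 001101, weight = 3.
  m = 0111 → c = 110011, weight = 4.
  m = 1111 → c = 111010, weight = 4.
Tally weights:
  weight 0: 1 codewords.
  weight 1: 1 codewords.
  weight 2: 4 codewords.
  weight 3: 4 codewords.
  weight 4: 3 codewords.
  weight 5: 3 codewords.
Minimum distance d = smallest w > 0 with A_w > 0 = 1.
Sanity: Σ A_w = 16 = 2^4 = 16 ✓.


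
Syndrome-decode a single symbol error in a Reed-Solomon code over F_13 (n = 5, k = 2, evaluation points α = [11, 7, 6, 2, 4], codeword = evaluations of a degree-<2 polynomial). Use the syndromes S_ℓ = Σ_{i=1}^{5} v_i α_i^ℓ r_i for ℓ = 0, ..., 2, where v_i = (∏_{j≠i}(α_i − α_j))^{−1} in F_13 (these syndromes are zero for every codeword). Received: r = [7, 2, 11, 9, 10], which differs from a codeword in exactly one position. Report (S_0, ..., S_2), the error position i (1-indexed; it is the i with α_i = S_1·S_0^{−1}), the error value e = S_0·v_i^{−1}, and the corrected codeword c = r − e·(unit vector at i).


S = (2, 1, 7), error at position 2, error magnitude e = 10, c = [7, 5, 11, 9, 10].

Step 1: column multipliers v_i = (∏_{j≠i}(α_i − α_j))^{−1} mod 13.
  i = 1 (α = 11): (11−7)(11−6)(11−2)(11−4) = 4·5·9·7 = 1260 ≡ 12, so v_1 = 12^{−1} = 12 (mod 13).
  i = 2 (α = 7): (7−11)(7−6)(7−2)(7−4) = (−4)·1·5·3 = −60 ≡ 5, so v_2 = 5^{−1} = 8 (mod 13).
  i = 3 (α = 6): (6−11)(6−7)(6−2)(6−4) = (−5)·(−1)·4·2 = 40 ≡ 1, so v_3 = 1^{−1} = 1 (mod 13).
  i = 4 (α = 2): (2−11)(2−7)(2−6)(2−4) = (−9)·(−5)·(−4)·(−2) = 360 ≡ 9, so v_4 = 9^{−1} = 3 (mod 13).
  i = 5 (α = 4): (4−11)(4−7)(4−6)(4−2) = (−7)·(−3)·(−2)·2 = −84 ≡ 7, so v_5 = 7^{−1} = 2 (mod 13).
  v = [12, 8, 1, 3, 2].
Step 2: syndromes of r = [7, 2, 11, 9, 10] (all sums mod 13).
  S_0 = Σ v_i r_i = 12·7 + 8·2 + 1·11 + 3·9 + 2·10 = 158 ≡ 2.
  S_1 = Σ v_i α_i r_i = 12·11·7 + 8·7·2 + 1·6·11 + 3·2·9 + 2·4·10 = 1236 ≡ 1.
  α_i^2 mod 13 = [4, 10, 10, 4, 3].
  S_2 = Σ v_i α_i^2 r_i = 12·4·7 + 8·10·2 + 1·10·11 + 3·4·9 + 2·3·10 = 774 ≡ 7.
  S = (2, 1, 7) ≠ 0, so r is not a codeword (an error is present).
Step 3: locate the error. For a single error e at position i, S_ℓ = v_i·e·α_i^ℓ, so α_err = S_1/S_0.
  S_0^{−1} = 2^{−1} = 7 (mod 13), so α_err = 1·7 = 7 ≡ 7 = α_2. Error position i = 2.
  Consistency check: S_2/S_1 = 7·1 = 7 ≡ 7 = α_err ✓ (single-error assumption holds).
Step 4: error magnitude e = S_0/v_2 = S_0·∏_{j≠2}(α_2 − α_j) = 2·5 = 10 ≡ 10 (mod 13).
Step 5: correct position 2: c_2 = r_2 − e = 2 − 10 ≡ 5 (mod 13). Hence c = [7, 5, 11, 9, 10].
  Check: interpolating c through the α_i gives m(x) = 8 + 7·x (degree < 2) with m(α_i) = c_i for every i, so c is indeed a codeword.
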